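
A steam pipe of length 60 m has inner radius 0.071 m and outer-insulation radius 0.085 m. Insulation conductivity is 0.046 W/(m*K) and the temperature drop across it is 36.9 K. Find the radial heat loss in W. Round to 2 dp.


Q = 2*pi*0.046*60*36.9/ln(0.085/0.071) = 3555.59 W

3555.59 W


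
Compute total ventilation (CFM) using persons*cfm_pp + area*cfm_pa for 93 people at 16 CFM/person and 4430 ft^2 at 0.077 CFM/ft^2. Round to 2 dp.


Total = 93*16 + 4430*0.077 = 1829.11 CFM

1829.11 CFM


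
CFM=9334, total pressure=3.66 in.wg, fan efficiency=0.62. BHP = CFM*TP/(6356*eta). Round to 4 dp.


BHP = 9334 * 3.66 / (6356 * 0.62) = 8.6691 hp

8.6691 hp


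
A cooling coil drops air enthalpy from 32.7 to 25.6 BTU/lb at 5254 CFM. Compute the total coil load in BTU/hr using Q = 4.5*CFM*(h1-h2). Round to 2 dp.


Q = 4.5 * 5254 * (32.7 - 25.6) = 167865.30 BTU/hr

167865.30 BTU/hr


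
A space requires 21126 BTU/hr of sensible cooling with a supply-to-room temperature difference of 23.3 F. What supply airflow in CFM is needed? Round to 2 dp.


CFM = 21126 / (1.08 * 23.3) = 839.53

839.53 CFM


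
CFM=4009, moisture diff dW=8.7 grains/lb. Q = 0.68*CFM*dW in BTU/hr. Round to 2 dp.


Q = 0.68 * 4009 * 8.7 = 23717.24 BTU/hr

23717.24 BTU/hr


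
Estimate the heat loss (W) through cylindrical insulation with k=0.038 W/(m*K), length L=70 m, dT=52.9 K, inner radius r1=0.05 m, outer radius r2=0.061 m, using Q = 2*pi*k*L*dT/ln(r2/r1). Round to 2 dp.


Q = 2*pi*0.038*70*52.9/ln(0.061/0.05) = 4446.21 W

4446.21 W


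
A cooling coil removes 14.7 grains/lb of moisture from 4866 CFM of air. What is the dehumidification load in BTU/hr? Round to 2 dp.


Q = 0.68 * 4866 * 14.7 = 48640.54 BTU/hr

48640.54 BTU/hr


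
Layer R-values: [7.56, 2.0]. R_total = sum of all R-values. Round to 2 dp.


R_total = 7.56 + 2.0 = 9.56

9.56


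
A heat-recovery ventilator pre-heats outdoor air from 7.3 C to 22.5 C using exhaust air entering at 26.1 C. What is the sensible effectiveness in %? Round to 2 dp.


eff = (22.5-7.3)/(26.1-7.3)*100 = 80.85 %

80.85 %


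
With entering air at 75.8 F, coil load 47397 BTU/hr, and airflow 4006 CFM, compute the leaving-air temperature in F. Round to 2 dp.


dT = 47397/(1.08*4006) = 10.9551
T_leave = 75.8 - 10.9551 = 64.84 F

64.84 F


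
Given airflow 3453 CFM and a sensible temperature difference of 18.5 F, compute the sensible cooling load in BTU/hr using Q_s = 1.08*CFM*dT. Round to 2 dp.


Q = 1.08 * 3453 * 18.5 = 68990.94 BTU/hr

68990.94 BTU/hr


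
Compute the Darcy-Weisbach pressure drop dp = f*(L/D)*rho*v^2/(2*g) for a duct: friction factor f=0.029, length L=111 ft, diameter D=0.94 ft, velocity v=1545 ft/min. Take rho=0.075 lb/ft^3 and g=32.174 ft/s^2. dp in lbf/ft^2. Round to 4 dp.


v_fps = 1545/60 = 25.75 ft/s
dp = 0.029*(111/0.94)*0.075*25.75^2/(2*32.174) = 2.6465 lbf/ft^2

2.6465 lbf/ft^2


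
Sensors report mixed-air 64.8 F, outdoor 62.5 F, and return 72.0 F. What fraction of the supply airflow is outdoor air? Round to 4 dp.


frac = (64.8 - 72.0) / (62.5 - 72.0) = 0.7579

0.7579


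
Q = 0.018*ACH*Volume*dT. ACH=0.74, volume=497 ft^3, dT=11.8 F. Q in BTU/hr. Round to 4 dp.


Q = 0.018 * 0.74 * 497 * 11.8 = 78.1165 BTU/hr

78.1165 BTU/hr


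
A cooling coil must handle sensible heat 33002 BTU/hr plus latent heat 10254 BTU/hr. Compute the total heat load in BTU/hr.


Qt = 33002 + 10254 = 43256 BTU/hr

43256 BTU/hr


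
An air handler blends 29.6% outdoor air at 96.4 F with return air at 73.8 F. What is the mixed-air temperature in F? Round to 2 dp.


T_mix = 73.8 + (29.6/100)*(96.4-73.8) = 80.49 F

80.49 F


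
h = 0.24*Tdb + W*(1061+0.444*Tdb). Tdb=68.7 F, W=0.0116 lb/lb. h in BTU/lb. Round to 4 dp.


h = 0.24*68.7 + 0.0116*(1061+0.444*68.7) = 29.1494 BTU/lb

29.1494 BTU/lb


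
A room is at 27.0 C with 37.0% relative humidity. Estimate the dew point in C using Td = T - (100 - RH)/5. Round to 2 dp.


Td = 27.0 - (100-37.0)/5 = 14.40 C

14.40 C


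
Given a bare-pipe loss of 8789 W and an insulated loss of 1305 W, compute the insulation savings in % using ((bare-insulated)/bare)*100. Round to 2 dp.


Savings = ((8789-1305)/8789)*100 = 85.15 %

85.15 %


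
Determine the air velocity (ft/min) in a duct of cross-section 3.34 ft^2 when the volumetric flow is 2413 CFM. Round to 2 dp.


V = 2413 / 3.34 = 722.46 ft/min

722.46 ft/min


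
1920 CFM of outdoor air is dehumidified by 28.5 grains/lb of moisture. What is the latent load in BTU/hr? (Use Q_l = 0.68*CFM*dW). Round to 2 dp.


Q = 0.68 * 1920 * 28.5 = 37209.60 BTU/hr

37209.60 BTU/hr


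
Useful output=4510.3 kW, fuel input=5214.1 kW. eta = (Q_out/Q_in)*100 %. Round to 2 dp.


eta = (4510.3/5214.1)*100 = 86.50 %

86.50 %


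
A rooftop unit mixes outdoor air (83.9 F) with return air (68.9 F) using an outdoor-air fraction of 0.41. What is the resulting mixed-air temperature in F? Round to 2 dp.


T_mix = 0.41*83.9 + 0.59*68.9 = 75.05 F

75.05 F


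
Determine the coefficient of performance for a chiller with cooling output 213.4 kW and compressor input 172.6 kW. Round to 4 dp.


COP = 213.4 / 172.6 = 1.2364

1.2364


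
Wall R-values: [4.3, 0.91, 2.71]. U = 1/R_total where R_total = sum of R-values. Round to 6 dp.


R_total = 4.3 + 0.91 + 2.71 = 7.92
U = 1/7.92 = 0.126263

0.126263


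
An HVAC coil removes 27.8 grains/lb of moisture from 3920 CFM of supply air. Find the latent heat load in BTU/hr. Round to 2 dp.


Q = 0.68 * 3920 * 27.8 = 74103.68 BTU/hr

74103.68 BTU/hr


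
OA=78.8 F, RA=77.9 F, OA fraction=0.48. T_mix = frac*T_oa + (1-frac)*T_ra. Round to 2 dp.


T_mix = 0.48*78.8 + 0.52*77.9 = 78.33 F

78.33 F


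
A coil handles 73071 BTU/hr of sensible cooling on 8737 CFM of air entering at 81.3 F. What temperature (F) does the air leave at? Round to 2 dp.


dT = 73071/(1.08*8737) = 7.7439
T_leave = 81.3 - 7.7439 = 73.56 F

73.56 F


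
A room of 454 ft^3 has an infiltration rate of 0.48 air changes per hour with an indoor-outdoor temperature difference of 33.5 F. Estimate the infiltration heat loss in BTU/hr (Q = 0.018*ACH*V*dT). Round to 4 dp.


Q = 0.018 * 0.48 * 454 * 33.5 = 131.4058 BTU/hr

131.4058 BTU/hr


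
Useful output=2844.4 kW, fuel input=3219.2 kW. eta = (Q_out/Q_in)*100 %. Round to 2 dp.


eta = (2844.4/3219.2)*100 = 88.36 %

88.36 %


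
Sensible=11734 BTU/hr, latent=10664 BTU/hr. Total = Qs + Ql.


Qt = 11734 + 10664 = 22398 BTU/hr

22398 BTU/hr


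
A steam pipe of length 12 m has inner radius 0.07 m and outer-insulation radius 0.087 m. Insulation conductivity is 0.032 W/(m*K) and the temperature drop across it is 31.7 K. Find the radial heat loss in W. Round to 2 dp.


Q = 2*pi*0.032*12*31.7/ln(0.087/0.07) = 351.79 W

351.79 W


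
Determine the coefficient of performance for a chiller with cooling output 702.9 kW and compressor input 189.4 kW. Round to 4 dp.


COP = 702.9 / 189.4 = 3.7112

3.7112


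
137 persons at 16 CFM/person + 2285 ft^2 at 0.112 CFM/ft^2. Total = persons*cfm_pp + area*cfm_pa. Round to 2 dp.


Total = 137*16 + 2285*0.112 = 2447.92 CFM

2447.92 CFM


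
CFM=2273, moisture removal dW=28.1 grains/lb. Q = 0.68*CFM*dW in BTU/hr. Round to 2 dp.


Q = 0.68 * 2273 * 28.1 = 43432.48 BTU/hr

43432.48 BTU/hr


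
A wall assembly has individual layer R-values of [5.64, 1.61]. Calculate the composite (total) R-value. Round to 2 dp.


R_total = 5.64 + 1.61 = 7.25

7.25


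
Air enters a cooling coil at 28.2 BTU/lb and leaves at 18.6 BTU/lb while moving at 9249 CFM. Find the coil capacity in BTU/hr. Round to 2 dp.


Q = 4.5 * 9249 * (28.2 - 18.6) = 399556.80 BTU/hr

399556.80 BTU/hr


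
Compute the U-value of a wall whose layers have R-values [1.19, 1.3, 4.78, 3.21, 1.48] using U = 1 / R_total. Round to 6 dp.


R_total = 1.19 + 1.3 + 4.78 + 3.21 + 1.48 = 11.96
U = 1/11.96 = 0.083612

0.083612


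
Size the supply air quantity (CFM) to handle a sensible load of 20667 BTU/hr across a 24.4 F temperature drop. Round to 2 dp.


CFM = 20667 / (1.08 * 24.4) = 784.27

784.27 CFM


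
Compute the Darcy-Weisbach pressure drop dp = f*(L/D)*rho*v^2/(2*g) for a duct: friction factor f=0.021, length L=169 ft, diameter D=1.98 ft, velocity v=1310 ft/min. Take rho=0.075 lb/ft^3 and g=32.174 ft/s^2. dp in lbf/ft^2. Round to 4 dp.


v_fps = 1310/60 = 21.8333 ft/s
dp = 0.021*(169/1.98)*0.075*21.8333^2/(2*32.174) = 0.9959 lbf/ft^2

0.9959 lbf/ft^2


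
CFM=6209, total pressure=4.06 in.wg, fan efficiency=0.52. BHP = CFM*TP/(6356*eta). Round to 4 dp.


BHP = 6209 * 4.06 / (6356 * 0.52) = 7.6271 hp

7.6271 hp


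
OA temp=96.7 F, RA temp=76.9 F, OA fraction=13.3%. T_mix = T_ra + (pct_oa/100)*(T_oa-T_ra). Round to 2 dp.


T_mix = 76.9 + (13.3/100)*(96.7-76.9) = 79.53 F

79.53 F


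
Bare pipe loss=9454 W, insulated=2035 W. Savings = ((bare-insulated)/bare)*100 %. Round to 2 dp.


Savings = ((9454-2035)/9454)*100 = 78.47 %

78.47 %


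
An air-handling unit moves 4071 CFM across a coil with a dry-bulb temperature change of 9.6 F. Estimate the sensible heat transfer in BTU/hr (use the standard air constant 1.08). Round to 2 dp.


Q = 1.08 * 4071 * 9.6 = 42208.13 BTU/hr

42208.13 BTU/hr


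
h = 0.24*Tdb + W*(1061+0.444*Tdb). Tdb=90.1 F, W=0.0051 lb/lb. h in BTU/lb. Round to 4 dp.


h = 0.24*90.1 + 0.0051*(1061+0.444*90.1) = 27.2391 BTU/lb

27.2391 BTU/lb


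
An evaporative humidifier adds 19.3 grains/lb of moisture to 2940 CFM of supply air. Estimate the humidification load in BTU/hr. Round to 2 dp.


Q = 0.68 * 2940 * 19.3 = 38584.56 BTU/hr

38584.56 BTU/hr


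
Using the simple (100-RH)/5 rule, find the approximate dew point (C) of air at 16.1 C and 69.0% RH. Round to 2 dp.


Td = 16.1 - (100-69.0)/5 = 9.90 C

9.90 C


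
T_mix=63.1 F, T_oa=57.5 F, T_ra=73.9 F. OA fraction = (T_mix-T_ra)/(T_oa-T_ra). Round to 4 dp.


frac = (63.1 - 73.9) / (57.5 - 73.9) = 0.6585

0.6585


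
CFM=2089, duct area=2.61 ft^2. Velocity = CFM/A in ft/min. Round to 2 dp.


V = 2089 / 2.61 = 800.38 ft/min

800.38 ft/min


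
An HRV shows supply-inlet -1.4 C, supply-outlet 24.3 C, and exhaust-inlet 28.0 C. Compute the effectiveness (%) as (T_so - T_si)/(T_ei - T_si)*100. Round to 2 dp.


eff = (24.3-(-1.4))/(28.0-(-1.4))*100 = 87.41 %

87.41 %


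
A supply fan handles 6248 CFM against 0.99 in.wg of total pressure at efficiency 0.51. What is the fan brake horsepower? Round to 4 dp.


BHP = 6248 * 0.99 / (6356 * 0.51) = 1.9082 hp

1.9082 hp


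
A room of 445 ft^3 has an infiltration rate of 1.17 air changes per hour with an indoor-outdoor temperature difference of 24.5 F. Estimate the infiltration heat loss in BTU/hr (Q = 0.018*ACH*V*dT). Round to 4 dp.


Q = 0.018 * 1.17 * 445 * 24.5 = 229.6067 BTU/hr

229.6067 BTU/hr


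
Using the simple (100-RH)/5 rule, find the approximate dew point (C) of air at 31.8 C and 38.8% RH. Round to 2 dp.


Td = 31.8 - (100-38.8)/5 = 19.56 C

19.56 C


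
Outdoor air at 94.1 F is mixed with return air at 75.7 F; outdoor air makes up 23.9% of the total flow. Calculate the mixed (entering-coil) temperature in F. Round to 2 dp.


T_mix = 75.7 + (23.9/100)*(94.1-75.7) = 80.10 F

80.10 F


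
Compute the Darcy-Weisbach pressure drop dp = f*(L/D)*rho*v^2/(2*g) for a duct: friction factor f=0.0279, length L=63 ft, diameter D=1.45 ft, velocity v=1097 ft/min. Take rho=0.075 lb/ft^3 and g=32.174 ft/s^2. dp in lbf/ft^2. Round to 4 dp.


v_fps = 1097/60 = 18.2833 ft/s
dp = 0.0279*(63/1.45)*0.075*18.2833^2/(2*32.174) = 0.4723 lbf/ft^2

0.4723 lbf/ft^2


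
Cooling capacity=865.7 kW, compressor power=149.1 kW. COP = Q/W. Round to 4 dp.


COP = 865.7 / 149.1 = 5.8062

5.8062


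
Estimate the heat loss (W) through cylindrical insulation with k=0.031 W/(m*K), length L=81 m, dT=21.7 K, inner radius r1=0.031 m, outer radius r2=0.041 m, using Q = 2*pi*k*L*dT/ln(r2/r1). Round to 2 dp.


Q = 2*pi*0.031*81*21.7/ln(0.041/0.031) = 1224.54 W

1224.54 W


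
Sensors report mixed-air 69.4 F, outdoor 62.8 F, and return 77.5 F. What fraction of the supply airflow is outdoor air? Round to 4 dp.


frac = (69.4 - 77.5) / (62.8 - 77.5) = 0.5510

0.5510


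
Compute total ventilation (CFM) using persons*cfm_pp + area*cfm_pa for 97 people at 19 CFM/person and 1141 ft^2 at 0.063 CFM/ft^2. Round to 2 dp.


Total = 97*19 + 1141*0.063 = 1914.88 CFM

1914.88 CFM


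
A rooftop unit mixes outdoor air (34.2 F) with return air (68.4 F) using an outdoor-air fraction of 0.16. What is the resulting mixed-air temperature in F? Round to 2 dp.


T_mix = 0.16*34.2 + 0.84*68.4 = 62.93 F

62.93 F


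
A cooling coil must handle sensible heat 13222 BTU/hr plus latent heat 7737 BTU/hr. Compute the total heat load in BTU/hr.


Qt = 13222 + 7737 = 20959 BTU/hr

20959 BTU/hr


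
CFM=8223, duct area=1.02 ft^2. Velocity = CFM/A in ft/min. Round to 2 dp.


V = 8223 / 1.02 = 8061.76 ft/min

8061.76 ft/min


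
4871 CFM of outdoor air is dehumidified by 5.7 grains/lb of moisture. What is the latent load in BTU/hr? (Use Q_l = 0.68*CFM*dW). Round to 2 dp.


Q = 0.68 * 4871 * 5.7 = 18880.00 BTU/hr

18880.00 BTU/hr


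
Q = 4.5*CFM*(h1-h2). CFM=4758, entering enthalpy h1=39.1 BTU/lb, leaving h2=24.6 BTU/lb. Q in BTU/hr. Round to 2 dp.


Q = 4.5 * 4758 * (39.1 - 24.6) = 310459.50 BTU/hr

310459.50 BTU/hr


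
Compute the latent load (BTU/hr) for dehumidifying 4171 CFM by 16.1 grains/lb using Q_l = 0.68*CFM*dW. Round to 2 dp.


Q = 0.68 * 4171 * 16.1 = 45664.11 BTU/hr

45664.11 BTU/hr


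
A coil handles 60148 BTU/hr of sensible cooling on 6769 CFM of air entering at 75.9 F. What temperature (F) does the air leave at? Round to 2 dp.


dT = 60148/(1.08*6769) = 8.2276
T_leave = 75.9 - 8.2276 = 67.67 F

67.67 F


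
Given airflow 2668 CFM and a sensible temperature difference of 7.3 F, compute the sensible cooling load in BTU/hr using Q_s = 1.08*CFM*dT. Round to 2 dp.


Q = 1.08 * 2668 * 7.3 = 21034.51 BTU/hr

21034.51 BTU/hr


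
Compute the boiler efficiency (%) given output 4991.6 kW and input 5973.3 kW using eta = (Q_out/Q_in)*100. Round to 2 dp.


eta = (4991.6/5973.3)*100 = 83.57 %

83.57 %


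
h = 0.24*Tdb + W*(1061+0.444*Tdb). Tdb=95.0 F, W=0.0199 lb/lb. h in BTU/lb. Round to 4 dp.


h = 0.24*95.0 + 0.0199*(1061+0.444*95.0) = 44.7533 BTU/lb

44.7533 BTU/lb


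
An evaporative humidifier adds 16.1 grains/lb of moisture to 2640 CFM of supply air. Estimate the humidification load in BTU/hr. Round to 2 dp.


Q = 0.68 * 2640 * 16.1 = 28902.72 BTU/hr

28902.72 BTU/hr


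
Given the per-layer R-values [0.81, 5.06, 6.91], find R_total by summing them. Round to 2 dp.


R_total = 0.81 + 5.06 + 6.91 = 12.78

12.78


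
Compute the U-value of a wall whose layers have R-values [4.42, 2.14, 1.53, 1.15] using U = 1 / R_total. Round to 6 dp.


R_total = 4.42 + 2.14 + 1.53 + 1.15 = 9.24
U = 1/9.24 = 0.108225

0.108225


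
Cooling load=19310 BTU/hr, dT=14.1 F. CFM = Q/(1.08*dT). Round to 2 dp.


CFM = 19310 / (1.08 * 14.1) = 1268.06

1268.06 CFM


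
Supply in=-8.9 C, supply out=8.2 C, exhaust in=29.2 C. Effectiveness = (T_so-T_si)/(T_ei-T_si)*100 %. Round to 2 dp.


eff = (8.2-(-8.9))/(29.2-(-8.9))*100 = 44.88 %

44.88 %


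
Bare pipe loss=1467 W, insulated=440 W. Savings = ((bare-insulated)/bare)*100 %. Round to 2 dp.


Savings = ((1467-440)/1467)*100 = 70.01 %

70.01 %


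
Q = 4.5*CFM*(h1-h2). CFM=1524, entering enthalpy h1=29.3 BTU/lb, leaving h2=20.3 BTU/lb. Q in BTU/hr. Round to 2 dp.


Q = 4.5 * 1524 * (29.3 - 20.3) = 61722.00 BTU/hr

61722.00 BTU/hr


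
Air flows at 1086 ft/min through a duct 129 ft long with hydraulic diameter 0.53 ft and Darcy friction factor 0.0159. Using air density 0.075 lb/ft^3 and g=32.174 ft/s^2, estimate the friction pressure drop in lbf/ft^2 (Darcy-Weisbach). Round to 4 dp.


v_fps = 1086/60 = 18.1 ft/s
dp = 0.0159*(129/0.53)*0.075*18.1^2/(2*32.174) = 1.4777 lbf/ft^2

1.4777 lbf/ft^2


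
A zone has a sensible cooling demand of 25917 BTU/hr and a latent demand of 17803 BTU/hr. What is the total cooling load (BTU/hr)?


Qt = 25917 + 17803 = 43720 BTU/hr

43720 BTU/hr


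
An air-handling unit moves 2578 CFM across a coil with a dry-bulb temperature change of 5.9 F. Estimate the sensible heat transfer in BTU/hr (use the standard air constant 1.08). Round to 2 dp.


Q = 1.08 * 2578 * 5.9 = 16427.02 BTU/hr

16427.02 BTU/hr


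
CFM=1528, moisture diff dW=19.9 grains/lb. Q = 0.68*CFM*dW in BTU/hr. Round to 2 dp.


Q = 0.68 * 1528 * 19.9 = 20676.90 BTU/hr

20676.90 BTU/hr


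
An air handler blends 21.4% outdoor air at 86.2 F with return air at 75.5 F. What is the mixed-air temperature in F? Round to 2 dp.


T_mix = 75.5 + (21.4/100)*(86.2-75.5) = 77.79 F

77.79 F


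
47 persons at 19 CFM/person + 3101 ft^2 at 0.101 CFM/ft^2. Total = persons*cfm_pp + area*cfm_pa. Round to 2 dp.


Total = 47*19 + 3101*0.101 = 1206.20 CFM

1206.20 CFM


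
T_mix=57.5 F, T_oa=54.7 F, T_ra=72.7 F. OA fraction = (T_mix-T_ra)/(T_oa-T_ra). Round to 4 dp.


frac = (57.5 - 72.7) / (54.7 - 72.7) = 0.8444

0.8444


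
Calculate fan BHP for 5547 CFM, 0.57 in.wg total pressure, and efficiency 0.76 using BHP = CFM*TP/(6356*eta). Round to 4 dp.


BHP = 5547 * 0.57 / (6356 * 0.76) = 0.6545 hp

0.6545 hp


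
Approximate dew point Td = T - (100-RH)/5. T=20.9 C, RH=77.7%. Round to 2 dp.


Td = 20.9 - (100-77.7)/5 = 16.44 C

16.44 C


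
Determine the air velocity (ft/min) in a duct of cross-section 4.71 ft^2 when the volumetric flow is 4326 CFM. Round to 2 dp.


V = 4326 / 4.71 = 918.47 ft/min

918.47 ft/min


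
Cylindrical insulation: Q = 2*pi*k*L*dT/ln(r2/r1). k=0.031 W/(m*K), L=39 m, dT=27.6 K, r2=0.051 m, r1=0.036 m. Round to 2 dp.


Q = 2*pi*0.031*39*27.6/ln(0.051/0.036) = 601.94 W

601.94 W


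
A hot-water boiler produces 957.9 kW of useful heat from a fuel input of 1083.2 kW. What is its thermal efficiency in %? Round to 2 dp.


eta = (957.9/1083.2)*100 = 88.43 %

88.43 %


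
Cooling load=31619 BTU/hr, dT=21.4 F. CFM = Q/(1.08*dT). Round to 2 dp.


CFM = 31619 / (1.08 * 21.4) = 1368.08

1368.08 CFM


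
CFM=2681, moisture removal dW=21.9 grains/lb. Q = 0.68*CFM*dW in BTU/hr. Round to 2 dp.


Q = 0.68 * 2681 * 21.9 = 39925.45 BTU/hr

39925.45 BTU/hr


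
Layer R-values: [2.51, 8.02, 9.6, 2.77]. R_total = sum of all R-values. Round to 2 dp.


R_total = 2.51 + 8.02 + 9.6 + 2.77 = 22.90

22.90


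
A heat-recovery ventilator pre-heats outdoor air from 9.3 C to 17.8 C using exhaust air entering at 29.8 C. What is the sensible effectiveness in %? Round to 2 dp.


eff = (17.8-9.3)/(29.8-9.3)*100 = 41.46 %

41.46 %


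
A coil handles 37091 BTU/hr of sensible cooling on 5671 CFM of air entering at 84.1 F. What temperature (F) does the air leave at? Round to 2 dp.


dT = 37091/(1.08*5671) = 6.0560
T_leave = 84.1 - 6.0560 = 78.04 F

78.04 F


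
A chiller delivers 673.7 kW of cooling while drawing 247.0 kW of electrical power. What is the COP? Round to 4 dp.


COP = 673.7 / 247.0 = 2.7275

2.7275


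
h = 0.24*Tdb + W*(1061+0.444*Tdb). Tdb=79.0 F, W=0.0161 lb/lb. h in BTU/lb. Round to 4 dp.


h = 0.24*79.0 + 0.0161*(1061+0.444*79.0) = 36.6068 BTU/lb

36.6068 BTU/lb


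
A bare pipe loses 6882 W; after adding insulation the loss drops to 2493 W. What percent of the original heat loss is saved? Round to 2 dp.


Savings = ((6882-2493)/6882)*100 = 63.78 %

63.78 %


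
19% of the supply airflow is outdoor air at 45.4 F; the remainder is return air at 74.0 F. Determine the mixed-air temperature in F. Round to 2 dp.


T_mix = 0.19*45.4 + 0.81*74.0 = 68.57 F

68.57 F


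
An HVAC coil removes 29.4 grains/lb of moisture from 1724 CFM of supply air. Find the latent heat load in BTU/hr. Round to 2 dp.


Q = 0.68 * 1724 * 29.4 = 34466.21 BTU/hr

34466.21 BTU/hr


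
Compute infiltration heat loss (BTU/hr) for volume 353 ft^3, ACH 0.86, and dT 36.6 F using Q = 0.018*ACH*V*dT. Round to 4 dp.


Q = 0.018 * 0.86 * 353 * 36.6 = 199.9985 BTU/hr

199.9985 BTU/hr


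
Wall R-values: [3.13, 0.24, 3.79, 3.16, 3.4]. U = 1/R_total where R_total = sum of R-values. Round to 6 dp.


R_total = 3.13 + 0.24 + 3.79 + 3.16 + 3.4 = 13.72
U = 1/13.72 = 0.072886

0.072886


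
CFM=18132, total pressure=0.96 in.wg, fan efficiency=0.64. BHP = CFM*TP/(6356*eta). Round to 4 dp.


BHP = 18132 * 0.96 / (6356 * 0.64) = 4.2791 hp

4.2791 hp


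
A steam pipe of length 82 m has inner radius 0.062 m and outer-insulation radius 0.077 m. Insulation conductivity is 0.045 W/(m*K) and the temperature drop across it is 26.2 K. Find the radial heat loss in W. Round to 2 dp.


Q = 2*pi*0.045*82*26.2/ln(0.077/0.062) = 2803.54 W

2803.54 W


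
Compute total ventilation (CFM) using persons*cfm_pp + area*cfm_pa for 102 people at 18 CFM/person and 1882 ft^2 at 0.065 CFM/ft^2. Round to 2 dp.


Total = 102*18 + 1882*0.065 = 1958.33 CFM

1958.33 CFM


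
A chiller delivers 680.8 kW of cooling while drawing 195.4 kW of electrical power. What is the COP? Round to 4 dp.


COP = 680.8 / 195.4 = 3.4841

3.4841


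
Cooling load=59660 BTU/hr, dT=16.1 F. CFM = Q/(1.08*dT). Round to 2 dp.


CFM = 59660 / (1.08 * 16.1) = 3431.10

3431.10 CFM


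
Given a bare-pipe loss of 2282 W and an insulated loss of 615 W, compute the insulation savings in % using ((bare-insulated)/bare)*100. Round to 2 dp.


Savings = ((2282-615)/2282)*100 = 73.05 %

73.05 %


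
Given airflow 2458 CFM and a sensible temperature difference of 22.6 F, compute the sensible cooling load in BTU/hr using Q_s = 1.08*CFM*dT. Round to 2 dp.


Q = 1.08 * 2458 * 22.6 = 59994.86 BTU/hr

59994.86 BTU/hr


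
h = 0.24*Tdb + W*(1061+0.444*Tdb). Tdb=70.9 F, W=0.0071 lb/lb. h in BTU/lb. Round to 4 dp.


h = 0.24*70.9 + 0.0071*(1061+0.444*70.9) = 24.7726 BTU/lb

24.7726 BTU/lb


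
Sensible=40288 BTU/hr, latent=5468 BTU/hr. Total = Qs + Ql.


Qt = 40288 + 5468 = 45756 BTU/hr

45756 BTU/hr


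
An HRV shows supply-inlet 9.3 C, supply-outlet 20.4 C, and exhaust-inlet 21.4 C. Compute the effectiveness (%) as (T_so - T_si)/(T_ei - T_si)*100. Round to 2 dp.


eff = (20.4-9.3)/(21.4-9.3)*100 = 91.74 %

91.74 %


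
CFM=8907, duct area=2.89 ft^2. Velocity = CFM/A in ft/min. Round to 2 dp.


V = 8907 / 2.89 = 3082.01 ft/min

3082.01 ft/min


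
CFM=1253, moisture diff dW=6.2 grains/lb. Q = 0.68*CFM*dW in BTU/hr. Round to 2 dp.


Q = 0.68 * 1253 * 6.2 = 5282.65 BTU/hr

5282.65 BTU/hr


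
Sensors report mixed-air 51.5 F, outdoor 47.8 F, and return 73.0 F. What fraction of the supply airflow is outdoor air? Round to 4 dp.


frac = (51.5 - 73.0) / (47.8 - 73.0) = 0.8532

0.8532


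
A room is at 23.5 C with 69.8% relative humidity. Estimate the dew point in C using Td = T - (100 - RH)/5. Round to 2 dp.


Td = 23.5 - (100-69.8)/5 = 17.46 C

17.46 C


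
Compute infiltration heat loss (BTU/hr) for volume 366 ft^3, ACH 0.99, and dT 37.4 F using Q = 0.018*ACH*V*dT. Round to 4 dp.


Q = 0.018 * 0.99 * 366 * 37.4 = 243.9273 BTU/hr

243.9273 BTU/hr


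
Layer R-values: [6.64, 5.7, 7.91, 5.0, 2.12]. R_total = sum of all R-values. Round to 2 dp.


R_total = 6.64 + 5.7 + 7.91 + 5.0 + 2.12 = 27.37

27.37


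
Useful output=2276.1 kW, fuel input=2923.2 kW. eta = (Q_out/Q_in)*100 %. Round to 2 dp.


eta = (2276.1/2923.2)*100 = 77.86 %

77.86 %


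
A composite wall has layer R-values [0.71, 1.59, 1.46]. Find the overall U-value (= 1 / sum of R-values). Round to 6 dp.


R_total = 0.71 + 1.59 + 1.46 = 3.76
U = 1/3.76 = 0.265957

0.265957


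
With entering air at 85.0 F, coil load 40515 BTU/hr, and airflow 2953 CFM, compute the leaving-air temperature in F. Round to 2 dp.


dT = 40515/(1.08*2953) = 12.7037
T_leave = 85.0 - 12.7037 = 72.30 F

72.30 F


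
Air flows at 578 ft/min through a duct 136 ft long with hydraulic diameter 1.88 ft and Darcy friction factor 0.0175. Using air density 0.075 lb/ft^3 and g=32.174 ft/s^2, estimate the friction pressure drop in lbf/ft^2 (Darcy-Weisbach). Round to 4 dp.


v_fps = 578/60 = 9.6333 ft/s
dp = 0.0175*(136/1.88)*0.075*9.6333^2/(2*32.174) = 0.1369 lbf/ft^2

0.1369 lbf/ft^2


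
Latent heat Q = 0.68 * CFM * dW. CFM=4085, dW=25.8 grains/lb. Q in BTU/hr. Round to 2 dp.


Q = 0.68 * 4085 * 25.8 = 71667.24 BTU/hr

71667.24 BTU/hr


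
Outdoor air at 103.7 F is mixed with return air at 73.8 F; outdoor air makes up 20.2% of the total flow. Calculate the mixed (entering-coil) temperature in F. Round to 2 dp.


T_mix = 73.8 + (20.2/100)*(103.7-73.8) = 79.84 F

79.84 F


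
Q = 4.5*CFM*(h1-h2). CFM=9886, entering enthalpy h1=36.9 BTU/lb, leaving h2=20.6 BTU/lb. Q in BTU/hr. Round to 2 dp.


Q = 4.5 * 9886 * (36.9 - 20.6) = 725138.10 BTU/hr

725138.10 BTU/hr


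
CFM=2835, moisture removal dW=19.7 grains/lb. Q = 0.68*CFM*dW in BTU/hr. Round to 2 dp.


Q = 0.68 * 2835 * 19.7 = 37977.66 BTU/hr

37977.66 BTU/hr


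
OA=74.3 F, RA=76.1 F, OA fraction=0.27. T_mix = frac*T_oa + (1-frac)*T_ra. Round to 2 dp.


T_mix = 0.27*74.3 + 0.73*76.1 = 75.61 F

75.61 F


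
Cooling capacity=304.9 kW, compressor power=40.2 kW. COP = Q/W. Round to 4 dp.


COP = 304.9 / 40.2 = 7.5846

7.5846


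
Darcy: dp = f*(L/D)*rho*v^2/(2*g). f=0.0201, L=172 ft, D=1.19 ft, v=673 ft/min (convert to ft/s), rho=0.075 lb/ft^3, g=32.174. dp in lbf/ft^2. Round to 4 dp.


v_fps = 673/60 = 11.2167 ft/s
dp = 0.0201*(172/1.19)*0.075*11.2167^2/(2*32.174) = 0.4260 lbf/ft^2

0.4260 lbf/ft^2


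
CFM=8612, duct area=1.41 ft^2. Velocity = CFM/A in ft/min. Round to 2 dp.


V = 8612 / 1.41 = 6107.80 ft/min

6107.80 ft/min


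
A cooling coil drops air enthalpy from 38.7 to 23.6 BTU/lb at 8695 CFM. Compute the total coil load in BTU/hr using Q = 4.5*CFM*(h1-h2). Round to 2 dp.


Q = 4.5 * 8695 * (38.7 - 23.6) = 590825.25 BTU/hr

590825.25 BTU/hr


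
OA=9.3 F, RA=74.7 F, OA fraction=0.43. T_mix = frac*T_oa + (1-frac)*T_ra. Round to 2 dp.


T_mix = 0.43*9.3 + 0.57*74.7 = 46.58 F

46.58 F


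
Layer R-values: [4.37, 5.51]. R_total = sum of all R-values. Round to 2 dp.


R_total = 4.37 + 5.51 = 9.88

9.88


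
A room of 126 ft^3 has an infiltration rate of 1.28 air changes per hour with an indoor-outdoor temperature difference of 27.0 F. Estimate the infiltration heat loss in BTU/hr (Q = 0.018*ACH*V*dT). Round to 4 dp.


Q = 0.018 * 1.28 * 126 * 27.0 = 78.3821 BTU/hr

78.3821 BTU/hr


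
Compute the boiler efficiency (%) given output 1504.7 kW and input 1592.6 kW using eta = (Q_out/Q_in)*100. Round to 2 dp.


eta = (1504.7/1592.6)*100 = 94.48 %

94.48 %


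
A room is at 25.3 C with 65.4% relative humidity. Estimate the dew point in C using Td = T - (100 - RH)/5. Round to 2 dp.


Td = 25.3 - (100-65.4)/5 = 18.38 C

18.38 C


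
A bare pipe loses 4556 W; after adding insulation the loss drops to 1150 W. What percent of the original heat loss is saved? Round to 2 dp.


Savings = ((4556-1150)/4556)*100 = 74.76 %

74.76 %


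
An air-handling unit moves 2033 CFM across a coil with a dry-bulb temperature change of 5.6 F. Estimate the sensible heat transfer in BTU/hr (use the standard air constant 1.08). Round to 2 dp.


Q = 1.08 * 2033 * 5.6 = 12295.58 BTU/hr

12295.58 BTU/hr


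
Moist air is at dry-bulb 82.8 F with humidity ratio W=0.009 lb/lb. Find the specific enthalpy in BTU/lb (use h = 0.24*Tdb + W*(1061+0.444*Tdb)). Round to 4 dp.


h = 0.24*82.8 + 0.009*(1061+0.444*82.8) = 29.7519 BTU/lb

29.7519 BTU/lb


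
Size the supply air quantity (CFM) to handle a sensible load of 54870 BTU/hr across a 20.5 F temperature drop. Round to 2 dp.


CFM = 54870 / (1.08 * 20.5) = 2478.32

2478.32 CFM


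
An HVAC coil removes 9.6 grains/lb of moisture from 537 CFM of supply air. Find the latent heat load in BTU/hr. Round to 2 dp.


Q = 0.68 * 537 * 9.6 = 3505.54 BTU/hr

3505.54 BTU/hr


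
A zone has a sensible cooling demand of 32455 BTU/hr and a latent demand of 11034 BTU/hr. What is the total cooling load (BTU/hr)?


Qt = 32455 + 11034 = 43489 BTU/hr

43489 BTU/hr


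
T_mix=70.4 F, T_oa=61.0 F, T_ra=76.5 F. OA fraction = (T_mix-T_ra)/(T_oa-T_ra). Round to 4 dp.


frac = (70.4 - 76.5) / (61.0 - 76.5) = 0.3935

0.3935


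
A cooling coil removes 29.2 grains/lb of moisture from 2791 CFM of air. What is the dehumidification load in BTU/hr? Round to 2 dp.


Q = 0.68 * 2791 * 29.2 = 55418.10 BTU/hr

55418.10 BTU/hr


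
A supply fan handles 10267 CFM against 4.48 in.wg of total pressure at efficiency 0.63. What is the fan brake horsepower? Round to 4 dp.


BHP = 10267 * 4.48 / (6356 * 0.63) = 11.4867 hp

11.4867 hp


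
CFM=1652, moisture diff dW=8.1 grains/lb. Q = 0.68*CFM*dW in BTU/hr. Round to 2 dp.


Q = 0.68 * 1652 * 8.1 = 9099.22 BTU/hr

9099.22 BTU/hr


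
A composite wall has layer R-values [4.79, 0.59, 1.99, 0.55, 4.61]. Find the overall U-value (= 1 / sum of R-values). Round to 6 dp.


R_total = 4.79 + 0.59 + 1.99 + 0.55 + 4.61 = 12.53
U = 1/12.53 = 0.079808

0.079808


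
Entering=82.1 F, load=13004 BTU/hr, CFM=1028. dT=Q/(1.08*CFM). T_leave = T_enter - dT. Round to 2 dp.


dT = 13004/(1.08*1028) = 11.7128
T_leave = 82.1 - 11.7128 = 70.39 F

70.39 F


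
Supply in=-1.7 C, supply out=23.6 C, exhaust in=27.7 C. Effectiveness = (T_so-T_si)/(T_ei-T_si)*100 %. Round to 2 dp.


eff = (23.6-(-1.7))/(27.7-(-1.7))*100 = 86.05 %

86.05 %


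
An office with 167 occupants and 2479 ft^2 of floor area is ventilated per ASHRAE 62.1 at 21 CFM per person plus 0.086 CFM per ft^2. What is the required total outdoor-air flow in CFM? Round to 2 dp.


Total = 167*21 + 2479*0.086 = 3720.19 CFM

3720.19 CFM


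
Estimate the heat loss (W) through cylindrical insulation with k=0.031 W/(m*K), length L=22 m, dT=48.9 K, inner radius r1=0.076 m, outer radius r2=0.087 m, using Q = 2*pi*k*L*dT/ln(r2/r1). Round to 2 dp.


Q = 2*pi*0.031*22*48.9/ln(0.087/0.076) = 1550.16 W

1550.16 W


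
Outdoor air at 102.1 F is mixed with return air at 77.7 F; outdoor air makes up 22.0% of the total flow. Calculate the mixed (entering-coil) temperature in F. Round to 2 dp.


T_mix = 77.7 + (22.0/100)*(102.1-77.7) = 83.07 F

83.07 F


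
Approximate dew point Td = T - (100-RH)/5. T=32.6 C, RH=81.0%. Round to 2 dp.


Td = 32.6 - (100-81.0)/5 = 28.80 C

28.80 C


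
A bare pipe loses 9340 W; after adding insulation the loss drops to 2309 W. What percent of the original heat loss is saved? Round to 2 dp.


Savings = ((9340-2309)/9340)*100 = 75.28 %

75.28 %


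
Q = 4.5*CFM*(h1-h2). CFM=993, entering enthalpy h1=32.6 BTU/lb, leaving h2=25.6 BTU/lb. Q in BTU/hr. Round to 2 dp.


Q = 4.5 * 993 * (32.6 - 25.6) = 31279.50 BTU/hr

31279.50 BTU/hr


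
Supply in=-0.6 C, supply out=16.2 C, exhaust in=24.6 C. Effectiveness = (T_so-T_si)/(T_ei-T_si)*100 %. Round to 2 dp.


eff = (16.2-(-0.6))/(24.6-(-0.6))*100 = 66.67 %

66.67 %


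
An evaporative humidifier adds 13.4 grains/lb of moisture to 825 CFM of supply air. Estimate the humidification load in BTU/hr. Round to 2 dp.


Q = 0.68 * 825 * 13.4 = 7517.40 BTU/hr

7517.40 BTU/hr


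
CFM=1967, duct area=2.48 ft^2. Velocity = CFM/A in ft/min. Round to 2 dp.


V = 1967 / 2.48 = 793.15 ft/min

793.15 ft/min


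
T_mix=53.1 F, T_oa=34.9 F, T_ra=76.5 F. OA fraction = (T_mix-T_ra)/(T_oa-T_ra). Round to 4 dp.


frac = (53.1 - 76.5) / (34.9 - 76.5) = 0.5625

0.5625


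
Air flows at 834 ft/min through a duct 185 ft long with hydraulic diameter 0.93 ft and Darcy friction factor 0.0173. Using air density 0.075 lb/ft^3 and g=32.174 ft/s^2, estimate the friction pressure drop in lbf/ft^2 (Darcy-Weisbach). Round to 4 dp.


v_fps = 834/60 = 13.9 ft/s
dp = 0.0173*(185/0.93)*0.075*13.9^2/(2*32.174) = 0.7750 lbf/ft^2

0.7750 lbf/ft^2


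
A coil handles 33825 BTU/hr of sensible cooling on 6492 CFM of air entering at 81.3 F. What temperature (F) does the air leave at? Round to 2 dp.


dT = 33825/(1.08*6492) = 4.8243
T_leave = 81.3 - 4.8243 = 76.48 F

76.48 F


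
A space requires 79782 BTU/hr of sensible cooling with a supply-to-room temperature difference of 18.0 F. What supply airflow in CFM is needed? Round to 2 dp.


CFM = 79782 / (1.08 * 18.0) = 4104.01

4104.01 CFM


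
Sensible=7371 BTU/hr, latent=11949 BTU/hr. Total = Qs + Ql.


Qt = 7371 + 11949 = 19320 BTU/hr

19320 BTU/hr


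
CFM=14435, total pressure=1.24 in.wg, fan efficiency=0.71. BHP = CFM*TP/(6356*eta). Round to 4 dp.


BHP = 14435 * 1.24 / (6356 * 0.71) = 3.9664 hp

3.9664 hp


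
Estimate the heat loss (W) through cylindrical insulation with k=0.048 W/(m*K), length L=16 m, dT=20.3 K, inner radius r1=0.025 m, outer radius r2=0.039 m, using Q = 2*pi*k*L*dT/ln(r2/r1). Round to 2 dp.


Q = 2*pi*0.048*16*20.3/ln(0.039/0.025) = 220.28 W

220.28 W


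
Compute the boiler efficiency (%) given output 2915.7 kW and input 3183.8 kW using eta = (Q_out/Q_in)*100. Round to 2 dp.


eta = (2915.7/3183.8)*100 = 91.58 %

91.58 %


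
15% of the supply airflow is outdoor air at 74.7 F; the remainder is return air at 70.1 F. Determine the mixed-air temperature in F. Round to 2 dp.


T_mix = 0.15*74.7 + 0.85*70.1 = 70.79 F

70.79 F


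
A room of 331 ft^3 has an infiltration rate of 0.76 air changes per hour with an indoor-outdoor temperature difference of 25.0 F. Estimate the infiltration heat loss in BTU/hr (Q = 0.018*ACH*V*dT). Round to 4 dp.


Q = 0.018 * 0.76 * 331 * 25.0 = 113.2020 BTU/hr

113.2020 BTU/hr


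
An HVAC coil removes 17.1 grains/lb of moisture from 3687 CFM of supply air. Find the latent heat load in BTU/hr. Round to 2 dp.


Q = 0.68 * 3687 * 17.1 = 42872.44 BTU/hr

42872.44 BTU/hr


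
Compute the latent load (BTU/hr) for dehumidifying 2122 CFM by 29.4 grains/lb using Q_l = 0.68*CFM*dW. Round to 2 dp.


Q = 0.68 * 2122 * 29.4 = 42423.02 BTU/hr

42423.02 BTU/hr


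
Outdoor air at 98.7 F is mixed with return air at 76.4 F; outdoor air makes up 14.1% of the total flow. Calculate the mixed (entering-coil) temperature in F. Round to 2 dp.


T_mix = 76.4 + (14.1/100)*(98.7-76.4) = 79.54 F

79.54 F


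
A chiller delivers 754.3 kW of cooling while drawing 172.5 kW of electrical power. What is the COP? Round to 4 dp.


COP = 754.3 / 172.5 = 4.3728

4.3728


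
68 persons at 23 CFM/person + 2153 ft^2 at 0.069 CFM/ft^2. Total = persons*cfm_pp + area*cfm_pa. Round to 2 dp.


Total = 68*23 + 2153*0.069 = 1712.56 CFM

1712.56 CFM


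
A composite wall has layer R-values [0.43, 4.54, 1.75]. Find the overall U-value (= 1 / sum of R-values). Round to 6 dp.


R_total = 0.43 + 4.54 + 1.75 = 6.72
U = 1/6.72 = 0.148810

0.148810


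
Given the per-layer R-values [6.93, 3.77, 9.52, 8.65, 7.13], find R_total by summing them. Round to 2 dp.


R_total = 6.93 + 3.77 + 9.52 + 8.65 + 7.13 = 36.00

36.00


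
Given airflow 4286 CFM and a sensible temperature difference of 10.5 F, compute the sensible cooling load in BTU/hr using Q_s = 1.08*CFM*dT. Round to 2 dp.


Q = 1.08 * 4286 * 10.5 = 48603.24 BTU/hr

48603.24 BTU/hr


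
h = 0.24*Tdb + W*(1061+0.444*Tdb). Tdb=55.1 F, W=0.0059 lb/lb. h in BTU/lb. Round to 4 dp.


h = 0.24*55.1 + 0.0059*(1061+0.444*55.1) = 19.6282 BTU/lb

19.6282 BTU/lb


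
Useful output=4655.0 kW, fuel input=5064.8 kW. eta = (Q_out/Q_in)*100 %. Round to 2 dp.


eta = (4655.0/5064.8)*100 = 91.91 %

91.91 %


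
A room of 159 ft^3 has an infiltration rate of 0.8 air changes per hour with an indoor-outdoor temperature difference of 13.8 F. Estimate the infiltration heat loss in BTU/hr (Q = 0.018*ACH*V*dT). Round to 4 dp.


Q = 0.018 * 0.8 * 159 * 13.8 = 31.5965 BTU/hr

31.5965 BTU/hr


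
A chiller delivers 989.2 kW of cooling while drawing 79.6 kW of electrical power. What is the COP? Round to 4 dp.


COP = 989.2 / 79.6 = 12.4271

12.4271


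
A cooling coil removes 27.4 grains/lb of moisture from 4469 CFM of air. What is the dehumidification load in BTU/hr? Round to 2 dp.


Q = 0.68 * 4469 * 27.4 = 83266.41 BTU/hr

83266.41 BTU/hr


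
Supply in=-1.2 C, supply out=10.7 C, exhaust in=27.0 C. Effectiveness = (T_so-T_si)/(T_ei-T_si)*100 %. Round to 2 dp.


eff = (10.7-(-1.2))/(27.0-(-1.2))*100 = 42.20 %

42.20 %


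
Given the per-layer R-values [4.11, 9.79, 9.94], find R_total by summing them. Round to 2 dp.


R_total = 4.11 + 9.79 + 9.94 = 23.84

23.84


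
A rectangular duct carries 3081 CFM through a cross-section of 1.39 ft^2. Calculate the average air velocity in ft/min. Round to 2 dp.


V = 3081 / 1.39 = 2216.55 ft/min

2216.55 ft/min


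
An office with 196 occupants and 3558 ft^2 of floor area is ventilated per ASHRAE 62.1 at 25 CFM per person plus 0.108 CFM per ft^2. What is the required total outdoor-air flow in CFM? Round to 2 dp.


Total = 196*25 + 3558*0.108 = 5284.26 CFM

5284.26 CFM


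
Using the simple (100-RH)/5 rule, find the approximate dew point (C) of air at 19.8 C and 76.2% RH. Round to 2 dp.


Td = 19.8 - (100-76.2)/5 = 15.04 C

15.04 C


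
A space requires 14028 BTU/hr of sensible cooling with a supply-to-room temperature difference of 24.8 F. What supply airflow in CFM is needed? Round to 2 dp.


CFM = 14028 / (1.08 * 24.8) = 523.75

523.75 CFM


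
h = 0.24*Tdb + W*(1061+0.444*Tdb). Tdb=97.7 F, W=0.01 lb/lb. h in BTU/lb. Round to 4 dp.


h = 0.24*97.7 + 0.01*(1061+0.444*97.7) = 34.4918 BTU/lb

34.4918 BTU/lb


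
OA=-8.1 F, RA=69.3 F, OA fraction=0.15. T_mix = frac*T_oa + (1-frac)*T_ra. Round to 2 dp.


T_mix = 0.15*(-8.1) + 0.85*69.3 = 57.69 F

57.69 F


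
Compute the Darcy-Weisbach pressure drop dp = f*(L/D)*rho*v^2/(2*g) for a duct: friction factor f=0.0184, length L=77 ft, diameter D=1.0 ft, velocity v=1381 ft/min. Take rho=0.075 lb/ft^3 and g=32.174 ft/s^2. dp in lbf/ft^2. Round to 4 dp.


v_fps = 1381/60 = 23.0167 ft/s
dp = 0.0184*(77/1.0)*0.075*23.0167^2/(2*32.174) = 0.8748 lbf/ft^2

0.8748 lbf/ft^2


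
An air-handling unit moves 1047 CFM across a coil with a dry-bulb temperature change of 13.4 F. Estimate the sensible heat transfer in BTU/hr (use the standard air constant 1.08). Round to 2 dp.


Q = 1.08 * 1047 * 13.4 = 15152.18 BTU/hr

15152.18 BTU/hr


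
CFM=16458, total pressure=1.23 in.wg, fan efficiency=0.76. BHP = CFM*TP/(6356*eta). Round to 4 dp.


BHP = 16458 * 1.23 / (6356 * 0.76) = 4.1907 hp

4.1907 hp


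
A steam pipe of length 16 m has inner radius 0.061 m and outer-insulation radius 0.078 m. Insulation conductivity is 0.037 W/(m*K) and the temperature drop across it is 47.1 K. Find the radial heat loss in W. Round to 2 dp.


Q = 2*pi*0.037*16*47.1/ln(0.078/0.061) = 712.65 W

712.65 W


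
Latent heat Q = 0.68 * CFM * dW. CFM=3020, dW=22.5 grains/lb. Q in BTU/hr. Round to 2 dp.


Q = 0.68 * 3020 * 22.5 = 46206.00 BTU/hr

46206.00 BTU/hr


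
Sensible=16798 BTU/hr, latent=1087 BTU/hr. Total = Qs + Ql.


Qt = 16798 + 1087 = 17885 BTU/hr

17885 BTU/hr


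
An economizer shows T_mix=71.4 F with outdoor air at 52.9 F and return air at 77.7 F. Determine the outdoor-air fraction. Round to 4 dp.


frac = (71.4 - 77.7) / (52.9 - 77.7) = 0.2540

0.2540


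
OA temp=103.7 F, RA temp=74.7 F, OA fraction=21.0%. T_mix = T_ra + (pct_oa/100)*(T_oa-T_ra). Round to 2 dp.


T_mix = 74.7 + (21.0/100)*(103.7-74.7) = 80.79 F

80.79 F


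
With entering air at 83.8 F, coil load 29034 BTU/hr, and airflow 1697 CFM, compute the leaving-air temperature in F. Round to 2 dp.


dT = 29034/(1.08*1697) = 15.8417
T_leave = 83.8 - 15.8417 = 67.96 F

67.96 F
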